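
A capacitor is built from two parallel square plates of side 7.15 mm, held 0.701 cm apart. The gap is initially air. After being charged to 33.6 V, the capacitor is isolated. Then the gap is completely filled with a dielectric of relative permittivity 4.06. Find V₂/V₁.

V₂/V₁ ≈ 0.246

Isolated ⇒ Q is held fixed.
C₂ = 4.06 C₁ and V = Q/C, so V₂/V₁ = C₁/C₂ = 0.246.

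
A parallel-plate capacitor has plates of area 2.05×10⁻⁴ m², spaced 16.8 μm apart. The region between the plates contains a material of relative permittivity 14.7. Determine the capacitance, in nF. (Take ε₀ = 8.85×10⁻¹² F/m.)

C ≈ 1.59 nF

C = κε₀A/d = 14.7 × 8.85×10⁻¹² × 2.05×10⁻⁴ / 1.68×10⁻⁵ = 1.59×10⁻⁹ F.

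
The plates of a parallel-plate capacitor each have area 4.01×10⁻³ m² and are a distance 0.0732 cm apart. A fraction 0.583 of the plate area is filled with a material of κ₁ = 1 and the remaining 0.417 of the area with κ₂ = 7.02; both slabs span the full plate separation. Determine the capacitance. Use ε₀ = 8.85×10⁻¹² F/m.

C ≈ 170 pF

Side-by-side slabs ⇒ two capacitors in parallel, each spanning the full gap.
C₁ = κ₁ε₀A₁/d = 1.00 × 8.85×10⁻¹² × 2.34×10⁻³ / 7.32×10⁻⁴ = 2.83×10⁻¹¹ F.
C₂ = κ₂ε₀A₂/d = 7.02 × 8.85×10⁻¹² × 1.67×10⁻³ / 7.32×10⁻⁴ = 1.42×10⁻¹⁰ F.
C = C₁ + C₂ = 1.70×10⁻¹⁰ F.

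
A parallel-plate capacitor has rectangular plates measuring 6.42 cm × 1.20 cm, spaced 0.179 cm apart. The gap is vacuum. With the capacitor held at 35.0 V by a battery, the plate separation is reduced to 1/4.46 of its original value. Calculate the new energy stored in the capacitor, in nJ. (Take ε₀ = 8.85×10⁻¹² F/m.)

A = 6.42 × 1.20 cm² = 7.70×10⁻⁴ m².
Initially C₁ = ε₀A/d = 8.85×10⁻¹² × 7.70×10⁻⁴ / 1.79×10⁻³ = 3.81×10⁻¹² F.
U₁ = 2.33×10⁻⁹ J.
Battery connected ⇒ V is held fixed. C₂ = 4.46 C₁ and U = ½CV², so U₂/U₁ = C₂/C₁ = 4.46.
U₂ = 4.46 × 2.33×10⁻⁹ = 1.04×10⁻⁸ J.

U ≈ 10.4 nJ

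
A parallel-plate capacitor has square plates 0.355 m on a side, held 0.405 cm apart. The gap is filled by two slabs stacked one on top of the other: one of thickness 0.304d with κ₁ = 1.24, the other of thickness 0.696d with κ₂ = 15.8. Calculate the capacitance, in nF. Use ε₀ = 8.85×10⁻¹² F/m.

0.952 nF

A = (0.355 m)² = 0.126 m².
Stacked slabs ⇒ two capacitors in series, each with the full plate area.
C₁ = κ₁ε₀A/d₁ = 1.24 × 8.85×10⁻¹² × 0.126 / 1.23×10⁻³ = 1.12×10⁻⁹ F.
C₂ = κ₂ε₀A/d₂ = 15.8 × 8.85×10⁻¹² × 0.126 / 2.82×10⁻³ = 6.25×10⁻⁹ F.
C = (1/C₁ + 1/C₂)⁻¹ = 9.52×10⁻¹⁰ F.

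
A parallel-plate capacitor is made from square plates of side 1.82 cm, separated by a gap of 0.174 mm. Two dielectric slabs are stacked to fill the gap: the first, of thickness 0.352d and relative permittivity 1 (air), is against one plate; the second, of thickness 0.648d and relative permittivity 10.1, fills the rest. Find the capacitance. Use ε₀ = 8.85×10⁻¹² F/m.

A = (1.82 cm)² = 3.31×10⁻⁴ m².
Stacked slabs ⇒ two capacitors in series, each with the full plate area.
C₁ = κ₁ε₀A/d₁ = 1.00 × 8.85×10⁻¹² × 3.31×10⁻⁴ / 6.12×10⁻⁵ = 4.79×10⁻¹¹ F.
C₂ = κ₂ε₀A/d₂ = 10.1 × 8.85×10⁻¹² × 3.31×10⁻⁴ / 1.13×10⁻⁴ = 2.63×10⁻¹⁰ F.
C = (1/C₁ + 1/C₂)⁻¹ = 4.05×10⁻¹¹ F.

40.5 pF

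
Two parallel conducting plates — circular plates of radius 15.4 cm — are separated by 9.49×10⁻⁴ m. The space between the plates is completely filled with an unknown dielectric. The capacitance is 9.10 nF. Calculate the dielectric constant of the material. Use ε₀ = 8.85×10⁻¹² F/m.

κ ≈ 13.1

A = π(15.4 cm)² = 7.45×10⁻² m².
κ = Cd/(ε₀A) = 9.10×10⁻⁹ × 9.49×10⁻⁴ / (8.85×10⁻¹² × 7.45×10⁻²) = 13.1.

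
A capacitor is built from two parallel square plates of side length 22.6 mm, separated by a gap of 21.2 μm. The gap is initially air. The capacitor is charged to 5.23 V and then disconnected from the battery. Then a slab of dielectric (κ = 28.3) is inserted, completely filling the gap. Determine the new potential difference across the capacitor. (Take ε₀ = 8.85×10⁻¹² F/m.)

185 mV

A = (22.6 mm)² = 5.11×10⁻⁴ m².
Initially C₁ = ε₀A/d = 8.85×10⁻¹² × 5.11×10⁻⁴ / 2.12×10⁻⁵ = 2.13×10⁻¹⁰ F.
V₁ = 5.23 V.
Isolated ⇒ Q is held fixed. C₂ = 28.3 C₁ and V = Q/C, so V₂/V₁ = C₁/C₂ = 0.0353.
V₂ = 0.0353 × 5.23 = 0.185 V.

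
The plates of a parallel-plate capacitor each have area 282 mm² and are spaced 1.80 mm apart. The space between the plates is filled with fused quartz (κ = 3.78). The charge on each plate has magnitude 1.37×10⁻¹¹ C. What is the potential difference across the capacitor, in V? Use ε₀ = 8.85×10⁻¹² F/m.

A = 282 mm² = 2.82×10⁻⁴ m².
C = κε₀A/d = 3.78 × 8.85×10⁻¹² × 2.82×10⁻⁴ / 1.80×10⁻³ = 5.24×10⁻¹² F.
V = Q/C = 1.37×10⁻¹¹ / 5.24×10⁻¹² = 2.61 V.

V ≈ 2.61 V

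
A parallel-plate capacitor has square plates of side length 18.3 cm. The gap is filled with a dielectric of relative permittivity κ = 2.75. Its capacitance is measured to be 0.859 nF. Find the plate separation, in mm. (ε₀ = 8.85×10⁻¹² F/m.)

A = (18.3 cm)² = 3.35×10⁻² m².
d = κε₀A/C = 2.75 × 8.85×10⁻¹² × 3.35×10⁻² / 8.59×10⁻¹⁰ = 9.49×10⁻⁴ m.

d ≈ 0.949 mm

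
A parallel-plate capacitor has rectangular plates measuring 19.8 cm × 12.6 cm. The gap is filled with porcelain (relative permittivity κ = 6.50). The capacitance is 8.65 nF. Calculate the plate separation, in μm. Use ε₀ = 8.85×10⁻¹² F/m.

d ≈ 166 μm

A = 19.8 × 12.6 cm² = 2.49×10⁻² m².
d = κε₀A/C = 6.50 × 8.85×10⁻¹² × 2.49×10⁻² / 8.65×10⁻⁹ = 1.66×10⁻⁴ m.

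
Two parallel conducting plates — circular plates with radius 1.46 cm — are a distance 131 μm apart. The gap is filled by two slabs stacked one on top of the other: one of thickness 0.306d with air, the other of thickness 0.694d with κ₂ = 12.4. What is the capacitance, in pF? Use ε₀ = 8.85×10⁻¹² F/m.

A = π(1.46 cm)² = 6.70×10⁻⁴ m².
Stacked slabs ⇒ two capacitors in series, each with the full plate area.
C₁ = κ₁ε₀A/d₁ = 1.00 × 8.85×10⁻¹² × 6.70×10⁻⁴ / 4.01×10⁻⁵ = 1.48×10⁻¹⁰ F.
C₂ = κ₂ε₀A/d₂ = 12.4 × 8.85×10⁻¹² × 6.70×10⁻⁴ / 9.09×10⁻⁵ = 8.08×10⁻¹⁰ F.
C = (1/C₁ + 1/C₂)⁻¹ = 1.25×10⁻¹⁰ F.

C ≈ 125 pF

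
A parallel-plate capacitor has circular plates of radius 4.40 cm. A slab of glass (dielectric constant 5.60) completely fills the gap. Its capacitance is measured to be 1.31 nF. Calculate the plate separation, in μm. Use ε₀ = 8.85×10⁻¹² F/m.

230 μm

A = π(4.40 cm)² = 6.08×10⁻³ m².
d = κε₀A/C = 5.60 × 8.85×10⁻¹² × 6.08×10⁻³ / 1.31×10⁻⁹ = 2.30×10⁻⁴ m.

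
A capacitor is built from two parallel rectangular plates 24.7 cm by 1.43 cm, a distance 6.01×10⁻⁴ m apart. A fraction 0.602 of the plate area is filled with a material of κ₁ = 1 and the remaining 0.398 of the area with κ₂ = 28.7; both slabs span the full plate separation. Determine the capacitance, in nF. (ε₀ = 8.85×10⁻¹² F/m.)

0.625 nF

A = 24.7 × 1.43 cm² = 3.53×10⁻³ m².
Side-by-side slabs ⇒ two capacitors in parallel, each spanning the full gap.
C₁ = κ₁ε₀A₁/d = 1.00 × 8.85×10⁻¹² × 2.13×10⁻³ / 6.01×10⁻⁴ = 3.13×10⁻¹¹ F.
C₂ = κ₂ε₀A₂/d = 28.7 × 8.85×10⁻¹² × 1.41×10⁻³ / 6.01×10⁻⁴ = 5.94×10⁻¹⁰ F.
C = C₁ + C₂ = 6.25×10⁻¹⁰ F.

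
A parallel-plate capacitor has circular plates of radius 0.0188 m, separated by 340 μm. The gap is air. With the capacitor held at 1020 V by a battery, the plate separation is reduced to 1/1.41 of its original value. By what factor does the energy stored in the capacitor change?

U₂/U₁ ≈ 1.41

Battery connected ⇒ V is held fixed.
C₂ = 1.41 C₁ and U = ½CV², so U₂/U₁ = C₂/C₁ = 1.41.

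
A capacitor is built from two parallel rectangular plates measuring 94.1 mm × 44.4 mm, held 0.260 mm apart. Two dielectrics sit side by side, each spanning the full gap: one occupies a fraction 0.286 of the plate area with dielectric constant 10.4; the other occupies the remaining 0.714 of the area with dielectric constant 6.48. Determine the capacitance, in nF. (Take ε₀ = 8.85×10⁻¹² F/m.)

A = 94.1 × 44.4 mm² = 4.18×10⁻³ m².
Side-by-side slabs ⇒ two capacitors in parallel, each spanning the full gap.
C₁ = κ₁ε₀A₁/d = 10.4 × 8.85×10⁻¹² × 1.19×10⁻³ / 2.60×10⁻⁴ = 4.23×10⁻¹⁰ F.
C₂ = κ₂ε₀A₂/d = 6.48 × 8.85×10⁻¹² × 2.98×10⁻³ / 2.60×10⁻⁴ = 6.58×10⁻¹⁰ F.
C = C₁ + C₂ = 1.08×10⁻⁹ F.

C ≈ 1.08 nF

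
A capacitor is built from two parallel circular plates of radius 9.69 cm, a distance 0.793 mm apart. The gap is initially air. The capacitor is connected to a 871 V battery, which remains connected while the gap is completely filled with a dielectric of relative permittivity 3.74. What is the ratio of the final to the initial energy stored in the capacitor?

U₂/U₁ ≈ 3.74

Battery connected ⇒ V is held fixed.
C₂ = 3.74 C₁ and U = ½CV², so U₂/U₁ = C₂/C₁ = 3.74.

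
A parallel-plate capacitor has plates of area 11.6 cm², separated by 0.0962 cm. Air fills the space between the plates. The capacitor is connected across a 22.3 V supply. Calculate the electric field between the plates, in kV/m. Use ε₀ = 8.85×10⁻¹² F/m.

E ≈ 23.2 kV/m

E = V/d = 22.3 / 9.62×10⁻⁴ = 2.32×10⁴ V/m.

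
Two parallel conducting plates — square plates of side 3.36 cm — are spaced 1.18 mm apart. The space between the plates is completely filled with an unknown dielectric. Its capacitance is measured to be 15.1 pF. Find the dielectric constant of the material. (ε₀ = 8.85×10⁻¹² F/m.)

κ ≈ 1.78

A = (3.36 cm)² = 1.13×10⁻³ m².
κ = Cd/(ε₀A) = 1.51×10⁻¹¹ × 1.18×10⁻³ / (8.85×10⁻¹² × 1.13×10⁻³) = 1.78.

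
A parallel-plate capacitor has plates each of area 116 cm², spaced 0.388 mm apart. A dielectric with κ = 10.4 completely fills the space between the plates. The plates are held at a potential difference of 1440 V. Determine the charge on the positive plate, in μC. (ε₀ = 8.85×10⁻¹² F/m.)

A = 116 cm² = 1.16×10⁻² m².
C = κε₀A/d = 10.4 × 8.85×10⁻¹² × 1.16×10⁻² / 3.88×10⁻⁴ = 2.75×10⁻⁹ F.
Q = CV = 2.75×10⁻⁹ × 1440 = 3.96×10⁻⁶ C.

Q ≈ 3.96 μC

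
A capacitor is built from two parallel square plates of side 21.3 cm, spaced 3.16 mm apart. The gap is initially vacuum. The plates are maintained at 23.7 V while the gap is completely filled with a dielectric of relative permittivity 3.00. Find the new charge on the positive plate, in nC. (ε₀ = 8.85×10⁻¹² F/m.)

A = (21.3 cm)² = 4.54×10⁻² m².
Initially C₁ = ε₀A/d = 8.85×10⁻¹² × 4.54×10⁻² / 3.16×10⁻³ = 1.27×10⁻¹⁰ F.
Q₁ = 3.01×10⁻⁹ C.
Battery connected ⇒ V is held fixed. C₂ = 3.00 C₁ and Q = CV, so Q₂/Q₁ = C₂/C₁ = 3.00.
Q₂ = 3.00 × 3.01×10⁻⁹ = 9.03×10⁻⁹ C.

9.03 nC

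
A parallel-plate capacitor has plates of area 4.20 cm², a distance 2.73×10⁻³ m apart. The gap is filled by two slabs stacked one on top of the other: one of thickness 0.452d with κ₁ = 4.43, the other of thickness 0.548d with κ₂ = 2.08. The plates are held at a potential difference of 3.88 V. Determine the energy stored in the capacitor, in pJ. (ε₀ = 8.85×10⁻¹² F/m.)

U ≈ 28.0 pJ

A = 4.20 cm² = 4.20×10⁻⁴ m².
Stacked slabs ⇒ two capacitors in series, each with the full plate area.
C₁ = κ₁ε₀A/d₁ = 4.43 × 8.85×10⁻¹² × 4.20×10⁻⁴ / 1.23×10⁻³ = 1.33×10⁻¹¹ F.
C₂ = κ₂ε₀A/d₂ = 2.08 × 8.85×10⁻¹² × 4.20×10⁻⁴ / 1.50×10⁻³ = 5.17×10⁻¹² F.
C = (1/C₁ + 1/C₂)⁻¹ = 3.73×10⁻¹² F.
U = ½CV² = ½ × 3.73×10⁻¹² × (3.88)² = 2.80×10⁻¹¹ J.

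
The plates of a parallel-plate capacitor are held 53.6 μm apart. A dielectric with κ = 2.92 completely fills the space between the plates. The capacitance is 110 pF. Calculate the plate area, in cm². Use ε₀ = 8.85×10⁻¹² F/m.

A ≈ 2.28 cm²

A = Cd/(κε₀) = 1.10×10⁻¹⁰ × 5.36×10⁻⁵ / (2.92 × 8.85×10⁻¹²) = 2.28×10⁻⁴ m².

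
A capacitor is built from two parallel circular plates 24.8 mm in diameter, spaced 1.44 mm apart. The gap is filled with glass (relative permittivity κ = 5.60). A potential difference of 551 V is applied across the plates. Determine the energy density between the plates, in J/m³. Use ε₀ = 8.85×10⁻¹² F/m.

u ≈ 3.63 J/m³

E = V/d = 551 / 1.44×10⁻³ = 3.83×10⁵ V/m.
u = ½κε₀E² = ½ × 5.60 × 8.85×10⁻¹² × (3.83×10⁵)² = 3.63 J/m³.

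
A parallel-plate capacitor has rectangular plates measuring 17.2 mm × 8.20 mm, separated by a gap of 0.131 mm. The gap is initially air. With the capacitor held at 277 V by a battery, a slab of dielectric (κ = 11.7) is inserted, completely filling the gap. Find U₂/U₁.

Battery connected ⇒ V is held fixed.
C₂ = 11.7 C₁ and U = ½CV², so U₂/U₁ = C₂/C₁ = 11.7.

U₂/U₁ ≈ 11.7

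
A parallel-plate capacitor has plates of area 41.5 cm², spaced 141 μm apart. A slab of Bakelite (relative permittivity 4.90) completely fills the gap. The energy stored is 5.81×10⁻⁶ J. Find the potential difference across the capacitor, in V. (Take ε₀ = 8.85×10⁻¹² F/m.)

V ≈ 95.4 V

A = 41.5 cm² = 4.15×10⁻³ m².
C = κε₀A/d = 4.90 × 8.85×10⁻¹² × 4.15×10⁻³ / 1.41×10⁻⁴ = 1.28×10⁻⁹ F.
V = √(2U/C) = √(2 × 5.81×10⁻⁶ / 1.28×10⁻⁹) = 95.4 V.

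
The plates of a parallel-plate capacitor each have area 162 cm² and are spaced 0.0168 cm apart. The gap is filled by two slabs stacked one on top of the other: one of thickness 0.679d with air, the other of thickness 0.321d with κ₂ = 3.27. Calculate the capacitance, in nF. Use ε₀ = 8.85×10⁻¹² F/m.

C ≈ 1.10 nF

A = 162 cm² = 1.62×10⁻² m².
Stacked slabs ⇒ two capacitors in series, each with the full plate area.
C₁ = κ₁ε₀A/d₁ = 1.00 × 8.85×10⁻¹² × 1.62×10⁻² / 1.14×10⁻⁴ = 1.26×10⁻⁹ F.
C₂ = κ₂ε₀A/d₂ = 3.27 × 8.85×10⁻¹² × 1.62×10⁻² / 5.39×10⁻⁵ = 8.69×10⁻⁹ F.
C = (1/C₁ + 1/C₂)⁻¹ = 1.10×10⁻⁹ F.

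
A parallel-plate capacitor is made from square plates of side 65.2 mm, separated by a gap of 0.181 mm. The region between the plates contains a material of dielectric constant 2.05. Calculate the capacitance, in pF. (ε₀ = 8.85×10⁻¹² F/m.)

A = (65.2 mm)² = 4.25×10⁻³ m².
C = κε₀A/d = 2.05 × 8.85×10⁻¹² × 4.25×10⁻³ / 1.81×10⁻⁴ = 4.26×10⁻¹⁰ F.

C ≈ 426 pF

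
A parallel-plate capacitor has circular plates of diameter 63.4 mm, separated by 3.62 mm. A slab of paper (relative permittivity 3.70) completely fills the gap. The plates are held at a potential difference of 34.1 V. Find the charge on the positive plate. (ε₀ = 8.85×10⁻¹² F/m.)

Q ≈ 0.974 nC

A = π(63.4/2 mm)² = 3.16×10⁻³ m².
C = κε₀A/d = 3.70 × 8.85×10⁻¹² × 3.16×10⁻³ / 3.62×10⁻³ = 2.86×10⁻¹¹ F.
Q = CV = 2.86×10⁻¹¹ × 34.1 = 9.74×10⁻¹⁰ C.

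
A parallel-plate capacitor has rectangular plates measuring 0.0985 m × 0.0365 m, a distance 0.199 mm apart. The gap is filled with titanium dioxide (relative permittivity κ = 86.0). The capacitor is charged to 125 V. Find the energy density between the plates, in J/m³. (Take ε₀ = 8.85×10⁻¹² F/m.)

E = V/d = 125 / 1.99×10⁻⁴ = 6.28×10⁵ V/m.
u = ½κε₀E² = ½ × 86.0 × 8.85×10⁻¹² × (6.28×10⁵)² = 1.50×10² J/m³.

u ≈ 150 J/m³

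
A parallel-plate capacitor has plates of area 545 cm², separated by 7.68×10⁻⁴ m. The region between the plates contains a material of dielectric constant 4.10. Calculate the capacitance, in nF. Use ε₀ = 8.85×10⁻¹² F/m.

C ≈ 2.57 nF

A = 545 cm² = 5.45×10⁻² m².
C = κε₀A/d = 4.10 × 8.85×10⁻¹² × 5.45×10⁻² / 7.68×10⁻⁴ = 2.57×10⁻⁹ F.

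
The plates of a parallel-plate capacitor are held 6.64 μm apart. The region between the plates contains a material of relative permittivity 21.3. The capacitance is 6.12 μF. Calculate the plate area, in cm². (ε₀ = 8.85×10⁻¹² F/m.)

A = Cd/(κε₀) = 6.12×10⁻⁶ × 6.64×10⁻⁶ / (21.3 × 8.85×10⁻¹²) = 0.216 m².

A ≈ 2156 cm²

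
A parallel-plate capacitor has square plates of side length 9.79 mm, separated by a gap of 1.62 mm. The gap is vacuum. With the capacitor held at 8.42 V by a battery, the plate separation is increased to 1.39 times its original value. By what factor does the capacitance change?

C = ε₀A/d scales as 1/d, so C₂/C₁ = d₁/d₂ = 1/1.39 = 0.719.

0.719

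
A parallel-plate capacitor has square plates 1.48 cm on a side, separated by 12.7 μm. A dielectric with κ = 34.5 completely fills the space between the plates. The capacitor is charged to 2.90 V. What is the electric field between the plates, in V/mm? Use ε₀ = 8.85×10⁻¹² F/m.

E = V/d = 2.90 / 1.27×10⁻⁵ = 2.28×10⁵ V/m.

228 V/mm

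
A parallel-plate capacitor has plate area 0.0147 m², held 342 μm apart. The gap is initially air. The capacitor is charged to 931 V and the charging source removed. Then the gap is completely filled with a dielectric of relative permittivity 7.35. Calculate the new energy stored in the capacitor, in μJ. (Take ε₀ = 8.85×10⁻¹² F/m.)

U ≈ 22.4 μJ

Initially C₁ = ε₀A/d = 8.85×10⁻¹² × 1.47×10⁻² / 3.42×10⁻⁴ = 3.80×10⁻¹⁰ F.
U₁ = 1.65×10⁻⁴ J.
Isolated ⇒ Q is held fixed. C₂ = 7.35 C₁ and U = Q²/(2C), so U₂/U₁ = C₁/C₂ = 0.136.
U₂ = 0.136 × 1.65×10⁻⁴ = 2.24×10⁻⁵ J.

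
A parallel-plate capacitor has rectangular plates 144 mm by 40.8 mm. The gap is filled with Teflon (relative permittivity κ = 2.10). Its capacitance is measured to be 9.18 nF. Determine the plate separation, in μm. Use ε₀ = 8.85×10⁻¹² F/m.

A = 144 × 40.8 mm² = 5.88×10⁻³ m².
d = κε₀A/C = 2.10 × 8.85×10⁻¹² × 5.88×10⁻³ / 9.18×10⁻⁹ = 1.19×10⁻⁵ m.

11.9 μm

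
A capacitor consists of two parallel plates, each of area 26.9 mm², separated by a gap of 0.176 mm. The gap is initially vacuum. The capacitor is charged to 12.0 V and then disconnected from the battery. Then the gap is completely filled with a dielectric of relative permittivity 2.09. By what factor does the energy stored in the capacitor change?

U₂/U₁ ≈ 0.478

Isolated ⇒ Q is held fixed.
C₂ = 2.09 C₁ and U = Q²/(2C), so U₂/U₁ = C₁/C₂ = 0.478.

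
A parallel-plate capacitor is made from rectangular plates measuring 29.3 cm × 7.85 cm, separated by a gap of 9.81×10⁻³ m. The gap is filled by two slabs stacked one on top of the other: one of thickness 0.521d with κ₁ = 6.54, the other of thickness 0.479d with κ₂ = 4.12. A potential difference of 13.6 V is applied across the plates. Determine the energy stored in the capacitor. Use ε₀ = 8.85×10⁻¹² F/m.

U ≈ 9.79 nJ

A = 29.3 × 7.85 cm² = 2.30×10⁻² m².
Stacked slabs ⇒ two capacitors in series, each with the full plate area.
C₁ = κ₁ε₀A/d₁ = 6.54 × 8.85×10⁻¹² × 2.30×10⁻² / 5.11×10⁻³ = 2.60×10⁻¹⁰ F.
C₂ = κ₂ε₀A/d₂ = 4.12 × 8.85×10⁻¹² × 2.30×10⁻² / 4.70×10⁻³ = 1.78×10⁻¹⁰ F.
C = (1/C₁ + 1/C₂)⁻¹ = 1.06×10⁻¹⁰ F.
U = ½CV² = ½ × 1.06×10⁻¹⁰ × (13.6)² = 9.79×10⁻⁹ J.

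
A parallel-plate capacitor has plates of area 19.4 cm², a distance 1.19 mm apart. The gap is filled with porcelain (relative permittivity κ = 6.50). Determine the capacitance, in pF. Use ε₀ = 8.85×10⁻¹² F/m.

A = 19.4 cm² = 1.94×10⁻³ m².
C = κε₀A/d = 6.50 × 8.85×10⁻¹² × 1.94×10⁻³ / 1.19×10⁻³ = 9.38×10⁻¹¹ F.

93.8 pF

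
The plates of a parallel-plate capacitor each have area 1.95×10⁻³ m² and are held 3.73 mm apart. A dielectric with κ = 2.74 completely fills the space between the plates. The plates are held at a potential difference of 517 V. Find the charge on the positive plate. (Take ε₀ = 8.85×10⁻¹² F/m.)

6.55 nC

C = κε₀A/d = 2.74 × 8.85×10⁻¹² × 1.95×10⁻³ / 3.73×10⁻³ = 1.27×10⁻¹¹ F.
Q = CV = 1.27×10⁻¹¹ × 517 = 6.55×10⁻⁹ C.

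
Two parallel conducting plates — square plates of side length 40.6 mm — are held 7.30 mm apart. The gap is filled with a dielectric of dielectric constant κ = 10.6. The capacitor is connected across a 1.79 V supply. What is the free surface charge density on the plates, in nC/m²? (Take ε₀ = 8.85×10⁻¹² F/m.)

A = (40.6 mm)² = 1.65×10⁻³ m².
C = κε₀A/d = 10.6 × 8.85×10⁻¹² × 1.65×10⁻³ / 7.30×10⁻³ = 2.12×10⁻¹¹ F.
σ = Q/A = CV/A = 2.12×10⁻¹¹ × 1.79 / 1.65×10⁻³ = 2.30×10⁻⁸ C/m².

23.0 nC/m²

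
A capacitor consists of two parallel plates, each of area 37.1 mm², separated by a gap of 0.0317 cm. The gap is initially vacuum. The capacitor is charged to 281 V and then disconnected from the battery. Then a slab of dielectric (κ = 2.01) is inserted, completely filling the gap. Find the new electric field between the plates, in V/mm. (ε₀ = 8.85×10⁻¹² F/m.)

E ≈ 441 V/mm

A = 37.1 mm² = 3.71×10⁻⁵ m².
Initially C₁ = ε₀A/d = 8.85×10⁻¹² × 3.71×10⁻⁵ / 3.17×10⁻⁴ = 1.04×10⁻¹² F.
E₁ = 8.86×10⁵ V/m.
Isolated ⇒ Q is held fixed. V₂ = Q/C₂ = V₁/2.01; E = V/d, so E₂/E₁ = (V₂/V₁)(d₁/d₂) = 0.498.
E₂ = 0.498 × 8.86×10⁵ = 4.41×10⁵ V/m.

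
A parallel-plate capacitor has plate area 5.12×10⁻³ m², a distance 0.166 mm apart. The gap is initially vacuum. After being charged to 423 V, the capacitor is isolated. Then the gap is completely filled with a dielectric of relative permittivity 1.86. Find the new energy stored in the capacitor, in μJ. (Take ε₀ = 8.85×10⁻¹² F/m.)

U ≈ 13.1 μJ

Initially C₁ = ε₀A/d = 8.85×10⁻¹² × 5.12×10⁻³ / 1.66×10⁻⁴ = 2.73×10⁻¹⁰ F.
U₁ = 2.44×10⁻⁵ J.
Isolated ⇒ Q is held fixed. C₂ = 1.86 C₁ and U = Q²/(2C), so U₂/U₁ = C₁/C₂ = 0.538.
U₂ = 0.538 × 2.44×10⁻⁵ = 1.31×10⁻⁵ J.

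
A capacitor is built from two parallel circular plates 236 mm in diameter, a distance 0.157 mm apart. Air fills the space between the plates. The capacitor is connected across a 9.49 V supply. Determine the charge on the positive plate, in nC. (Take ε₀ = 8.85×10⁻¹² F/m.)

Q ≈ 23.4 nC

A = π(236/2 mm)² = 4.37×10⁻² m².
C = ε₀A/d = 8.85×10⁻¹² × 4.37×10⁻² / 1.57×10⁻⁴ = 2.47×10⁻⁹ F.
Q = CV = 2.47×10⁻⁹ × 9.49 = 2.34×10⁻⁸ C.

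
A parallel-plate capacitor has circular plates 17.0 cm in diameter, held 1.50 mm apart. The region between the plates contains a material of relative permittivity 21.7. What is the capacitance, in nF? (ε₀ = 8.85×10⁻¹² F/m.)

A = π(17.0/2 cm)² = 2.27×10⁻² m².
C = κε₀A/d = 21.7 × 8.85×10⁻¹² × 2.27×10⁻² / 1.50×10⁻³ = 2.91×10⁻⁹ F.

C ≈ 2.91 nF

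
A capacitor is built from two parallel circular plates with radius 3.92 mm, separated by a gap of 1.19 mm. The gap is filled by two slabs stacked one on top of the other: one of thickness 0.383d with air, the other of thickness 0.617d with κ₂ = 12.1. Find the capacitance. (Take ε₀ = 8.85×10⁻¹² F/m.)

A = π(3.92 mm)² = 4.83×10⁻⁵ m².
Stacked slabs ⇒ two capacitors in series, each with the full plate area.
C₁ = κ₁ε₀A/d₁ = 1.00 × 8.85×10⁻¹² × 4.83×10⁻⁵ / 4.56×10⁻⁴ = 9.37×10⁻¹³ F.
C₂ = κ₂ε₀A/d₂ = 12.1 × 8.85×10⁻¹² × 4.83×10⁻⁵ / 7.34×10⁻⁴ = 7.04×10⁻¹² F.
C = (1/C₁ + 1/C₂)⁻¹ = 8.27×10⁻¹³ F.

C ≈ 0.827 pF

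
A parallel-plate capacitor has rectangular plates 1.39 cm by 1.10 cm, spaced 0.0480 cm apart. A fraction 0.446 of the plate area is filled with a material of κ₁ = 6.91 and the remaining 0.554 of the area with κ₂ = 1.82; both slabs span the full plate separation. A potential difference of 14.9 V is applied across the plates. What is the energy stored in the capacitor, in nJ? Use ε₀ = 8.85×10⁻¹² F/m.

U ≈ 1.28 nJ

A = 1.39 × 1.10 cm² = 1.53×10⁻⁴ m².
Side-by-side slabs ⇒ two capacitors in parallel, each spanning the full gap.
C₁ = κ₁ε₀A₁/d = 6.91 × 8.85×10⁻¹² × 6.82×10⁻⁵ / 4.80×10⁻⁴ = 8.69×10⁻¹² F.
C₂ = κ₂ε₀A₂/d = 1.82 × 8.85×10⁻¹² × 8.47×10⁻⁵ / 4.80×10⁻⁴ = 2.84×10⁻¹² F.
C = C₁ + C₂ = 1.15×10⁻¹¹ F.
U = ½CV² = ½ × 1.15×10⁻¹¹ × (14.9)² = 1.28×10⁻⁹ J.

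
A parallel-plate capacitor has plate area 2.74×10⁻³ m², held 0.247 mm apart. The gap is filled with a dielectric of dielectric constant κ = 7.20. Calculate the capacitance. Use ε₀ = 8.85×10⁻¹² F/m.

C = κε₀A/d = 7.20 × 8.85×10⁻¹² × 2.74×10⁻³ / 2.47×10⁻⁴ = 7.07×10⁻¹⁰ F.

C ≈ 0.707 nF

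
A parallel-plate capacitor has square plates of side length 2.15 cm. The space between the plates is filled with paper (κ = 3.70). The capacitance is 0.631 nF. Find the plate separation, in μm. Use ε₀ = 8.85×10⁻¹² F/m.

d ≈ 24.0 μm

A = (2.15 cm)² = 4.62×10⁻⁴ m².
d = κε₀A/C = 3.70 × 8.85×10⁻¹² × 4.62×10⁻⁴ / 6.31×10⁻¹⁰ = 2.40×10⁻⁵ m.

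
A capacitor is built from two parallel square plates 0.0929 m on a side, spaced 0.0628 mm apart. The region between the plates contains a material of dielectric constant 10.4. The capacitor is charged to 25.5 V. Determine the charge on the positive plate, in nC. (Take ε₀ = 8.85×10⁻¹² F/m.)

Q ≈ 323 nC

A = (0.0929 m)² = 8.63×10⁻³ m².
C = κε₀A/d = 10.4 × 8.85×10⁻¹² × 8.63×10⁻³ / 6.28×10⁻⁵ = 1.26×10⁻⁸ F.
Q = CV = 1.26×10⁻⁸ × 25.5 = 3.23×10⁻⁷ C.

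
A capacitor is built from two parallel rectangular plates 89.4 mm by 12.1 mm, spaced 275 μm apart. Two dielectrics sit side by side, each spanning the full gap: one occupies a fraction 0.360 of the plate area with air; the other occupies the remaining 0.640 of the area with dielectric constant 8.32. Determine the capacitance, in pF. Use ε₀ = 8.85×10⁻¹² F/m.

C ≈ 198 pF

A = 89.4 × 12.1 mm² = 1.08×10⁻³ m².
Side-by-side slabs ⇒ two capacitors in parallel, each spanning the full gap.
C₁ = κ₁ε₀A₁/d = 1.00 × 8.85×10⁻¹² × 3.89×10⁻⁴ / 2.75×10⁻⁴ = 1.25×10⁻¹¹ F.
C₂ = κ₂ε₀A₂/d = 8.32 × 8.85×10⁻¹² × 6.92×10⁻⁴ / 2.75×10⁻⁴ = 1.85×10⁻¹⁰ F.
C = C₁ + C₂ = 1.98×10⁻¹⁰ F.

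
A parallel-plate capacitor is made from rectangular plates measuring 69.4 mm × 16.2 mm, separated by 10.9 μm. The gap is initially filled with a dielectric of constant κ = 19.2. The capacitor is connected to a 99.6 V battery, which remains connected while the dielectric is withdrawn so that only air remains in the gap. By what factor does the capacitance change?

C₂/C₁ ≈ 0.0521

C = κε₀A/d scales with κ, so C₂/C₁ = 1/κ = 1/19.2 = 0.0521.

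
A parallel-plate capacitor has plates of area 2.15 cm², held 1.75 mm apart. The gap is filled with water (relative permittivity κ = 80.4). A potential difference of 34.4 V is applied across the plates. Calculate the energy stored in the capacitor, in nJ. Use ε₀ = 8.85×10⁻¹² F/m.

51.7 nJ

A = 2.15 cm² = 2.15×10⁻⁴ m².
C = κε₀A/d = 80.4 × 8.85×10⁻¹² × 2.15×10⁻⁴ / 1.75×10⁻³ = 8.74×10⁻¹¹ F.
U = ½CV² = ½ × 8.74×10⁻¹¹ × (34.4)² = 5.17×10⁻⁸ J.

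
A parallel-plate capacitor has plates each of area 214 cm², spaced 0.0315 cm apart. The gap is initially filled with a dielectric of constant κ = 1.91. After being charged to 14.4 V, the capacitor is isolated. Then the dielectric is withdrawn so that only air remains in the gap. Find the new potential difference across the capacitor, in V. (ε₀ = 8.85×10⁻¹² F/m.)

27.5 V

A = 214 cm² = 2.14×10⁻² m².
Initially C₁ = κε₀A/d = 1.91 × 8.85×10⁻¹² × 2.14×10⁻² / 3.15×10⁻⁴ = 1.15×10⁻⁹ F.
V₁ = 14.4 V.
Isolated ⇒ Q is held fixed. C₂ = 0.524 C₁ and V = Q/C, so V₂/V₁ = C₁/C₂ = 1.91.
V₂ = 1.91 × 14.4 = 27.5 V.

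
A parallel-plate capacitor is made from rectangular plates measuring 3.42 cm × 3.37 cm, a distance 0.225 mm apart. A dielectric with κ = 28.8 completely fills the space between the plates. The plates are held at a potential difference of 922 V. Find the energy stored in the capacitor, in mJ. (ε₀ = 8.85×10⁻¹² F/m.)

A = 3.42 × 3.37 cm² = 1.15×10⁻³ m².
C = κε₀A/d = 28.8 × 8.85×10⁻¹² × 1.15×10⁻³ / 2.25×10⁻⁴ = 1.31×10⁻⁹ F.
U = ½CV² = ½ × 1.31×10⁻⁹ × (922)² = 5.55×10⁻⁴ J.

0.555 mJ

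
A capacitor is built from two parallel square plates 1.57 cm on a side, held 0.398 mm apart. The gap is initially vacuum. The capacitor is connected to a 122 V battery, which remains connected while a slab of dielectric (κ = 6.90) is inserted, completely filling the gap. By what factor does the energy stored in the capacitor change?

Battery connected ⇒ V is held fixed.
C₂ = 6.90 C₁ and U = ½CV², so U₂/U₁ = C₂/C₁ = 6.90.

U₂/U₁ ≈ 6.90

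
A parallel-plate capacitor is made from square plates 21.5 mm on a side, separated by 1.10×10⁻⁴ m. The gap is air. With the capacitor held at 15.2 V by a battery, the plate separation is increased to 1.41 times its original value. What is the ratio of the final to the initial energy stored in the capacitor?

U₂/U₁ ≈ 0.709

Battery connected ⇒ V is held fixed.
C₂ = 0.709 C₁ and U = ½CV², so U₂/U₁ = C₂/C₁ = 0.709.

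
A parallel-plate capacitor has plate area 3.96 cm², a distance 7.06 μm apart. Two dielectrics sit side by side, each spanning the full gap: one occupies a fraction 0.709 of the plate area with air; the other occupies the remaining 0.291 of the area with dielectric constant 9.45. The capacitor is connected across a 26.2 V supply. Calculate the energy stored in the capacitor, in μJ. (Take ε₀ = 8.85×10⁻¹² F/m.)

0.589 μJ

A = 3.96 cm² = 3.96×10⁻⁴ m².
Side-by-side slabs ⇒ two capacitors in parallel, each spanning the full gap.
C₁ = κ₁ε₀A₁/d = 1.00 × 8.85×10⁻¹² × 2.81×10⁻⁴ / 7.06×10⁻⁶ = 3.52×10⁻¹⁰ F.
C₂ = κ₂ε₀A₂/d = 9.45 × 8.85×10⁻¹² × 1.15×10⁻⁴ / 7.06×10⁻⁶ = 1.37×10⁻⁹ F.
C = C₁ + C₂ = 1.72×10⁻⁹ F.
U = ½CV² = ½ × 1.72×10⁻⁹ × (26.2)² = 5.89×10⁻⁷ J.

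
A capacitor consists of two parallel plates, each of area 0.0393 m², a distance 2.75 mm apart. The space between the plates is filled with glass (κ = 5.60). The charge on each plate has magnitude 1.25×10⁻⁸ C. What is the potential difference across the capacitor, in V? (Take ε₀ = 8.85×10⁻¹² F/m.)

V ≈ 17.6 V

C = κε₀A/d = 5.60 × 8.85×10⁻¹² × 3.93×10⁻² / 2.75×10⁻³ = 7.08×10⁻¹⁰ F.
V = Q/C = 1.25×10⁻⁸ / 7.08×10⁻¹⁰ = 17.6 V.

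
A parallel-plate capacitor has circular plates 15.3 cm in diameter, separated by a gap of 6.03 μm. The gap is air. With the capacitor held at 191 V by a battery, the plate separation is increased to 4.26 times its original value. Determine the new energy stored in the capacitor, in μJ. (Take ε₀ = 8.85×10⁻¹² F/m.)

A = π(15.3/2 cm)² = 1.84×10⁻² m².
Initially C₁ = ε₀A/d = 8.85×10⁻¹² × 1.84×10⁻² / 6.03×10⁻⁶ = 2.70×10⁻⁸ F.
U₁ = 4.92×10⁻⁴ J.
Battery connected ⇒ V is held fixed. C₂ = 0.235 C₁ and U = ½CV², so U₂/U₁ = C₂/C₁ = 0.235.
U₂ = 0.235 × 4.92×10⁻⁴ = 1.16×10⁻⁴ J.

116 μJ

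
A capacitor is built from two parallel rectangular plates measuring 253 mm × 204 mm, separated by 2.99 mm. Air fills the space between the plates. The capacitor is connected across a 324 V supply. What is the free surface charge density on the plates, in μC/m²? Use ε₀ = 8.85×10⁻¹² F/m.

0.959 μC/m²

A = 253 × 204 mm² = 5.16×10⁻² m².
C = ε₀A/d = 8.85×10⁻¹² × 5.16×10⁻² / 2.99×10⁻³ = 1.53×10⁻¹⁰ F.
σ = Q/A = CV/A = 1.53×10⁻¹⁰ × 324 / 5.16×10⁻² = 9.59×10⁻⁷ C/m².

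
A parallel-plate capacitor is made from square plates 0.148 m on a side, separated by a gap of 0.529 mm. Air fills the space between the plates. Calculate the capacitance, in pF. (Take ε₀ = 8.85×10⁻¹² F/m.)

A = (0.148 m)² = 2.19×10⁻² m².
C = ε₀A/d = 8.85×10⁻¹² × 2.19×10⁻² / 5.29×10⁻⁴ = 3.66×10⁻¹⁰ F.

C ≈ 366 pF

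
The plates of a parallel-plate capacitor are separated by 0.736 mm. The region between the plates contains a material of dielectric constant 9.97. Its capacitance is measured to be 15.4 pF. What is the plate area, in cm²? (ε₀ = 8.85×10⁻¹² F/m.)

A = Cd/(κε₀) = 1.54×10⁻¹¹ × 7.36×10⁻⁴ / (9.97 × 8.85×10⁻¹²) = 1.28×10⁻⁴ m².

A ≈ 1.28 cm²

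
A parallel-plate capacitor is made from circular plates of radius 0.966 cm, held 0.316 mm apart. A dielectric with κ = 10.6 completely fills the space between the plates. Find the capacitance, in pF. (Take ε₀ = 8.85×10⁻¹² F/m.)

A = π(0.966 cm)² = 2.93×10⁻⁴ m².
C = κε₀A/d = 10.6 × 8.85×10⁻¹² × 2.93×10⁻⁴ / 3.16×10⁻⁴ = 8.70×10⁻¹¹ F.

87.0 pF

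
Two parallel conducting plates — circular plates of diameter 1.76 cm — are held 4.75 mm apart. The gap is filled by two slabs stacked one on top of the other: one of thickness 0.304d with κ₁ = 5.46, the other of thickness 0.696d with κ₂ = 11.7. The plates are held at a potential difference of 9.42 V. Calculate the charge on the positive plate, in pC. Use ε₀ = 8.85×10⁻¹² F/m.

37.1 pC

A = π(1.76/2 cm)² = 2.43×10⁻⁴ m².
Stacked slabs ⇒ two capacitors in series, each with the full plate area.
C₁ = κ₁ε₀A/d₁ = 5.46 × 8.85×10⁻¹² × 2.43×10⁻⁴ / 1.44×10⁻³ = 8.14×10⁻¹² F.
C₂ = κ₂ε₀A/d₂ = 11.7 × 8.85×10⁻¹² × 2.43×10⁻⁴ / 3.31×10⁻³ = 7.62×10⁻¹² F.
C = (1/C₁ + 1/C₂)⁻¹ = 3.94×10⁻¹² F.
Q = CV = 3.94×10⁻¹² × 9.42 = 3.71×10⁻¹¹ C.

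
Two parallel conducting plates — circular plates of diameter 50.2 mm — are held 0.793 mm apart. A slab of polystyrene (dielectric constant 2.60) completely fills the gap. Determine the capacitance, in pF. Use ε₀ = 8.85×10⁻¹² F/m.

A = π(50.2/2 mm)² = 1.98×10⁻³ m².
C = κε₀A/d = 2.60 × 8.85×10⁻¹² × 1.98×10⁻³ / 7.93×10⁻⁴ = 5.74×10⁻¹¹ F.

57.4 pF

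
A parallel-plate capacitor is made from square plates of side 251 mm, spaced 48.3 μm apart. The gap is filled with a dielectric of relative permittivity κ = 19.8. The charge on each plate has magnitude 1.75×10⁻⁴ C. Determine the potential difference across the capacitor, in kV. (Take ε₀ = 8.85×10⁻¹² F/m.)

V ≈ 0.766 kV

A = (251 mm)² = 6.30×10⁻² m².
C = κε₀A/d = 19.8 × 8.85×10⁻¹² × 6.30×10⁻² / 4.83×10⁻⁵ = 2.29×10⁻⁷ F.
V = Q/C = 1.75×10⁻⁴ / 2.29×10⁻⁷ = 7.66×10² V.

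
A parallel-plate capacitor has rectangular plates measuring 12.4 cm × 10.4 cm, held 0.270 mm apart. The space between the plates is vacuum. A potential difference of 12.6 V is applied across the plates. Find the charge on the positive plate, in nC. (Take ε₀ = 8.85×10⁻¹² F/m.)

A = 12.4 × 10.4 cm² = 1.29×10⁻² m².
C = ε₀A/d = 8.85×10⁻¹² × 1.29×10⁻² / 2.70×10⁻⁴ = 4.23×10⁻¹⁰ F.
Q = CV = 4.23×10⁻¹⁰ × 12.6 = 5.33×10⁻⁹ C.

Q ≈ 5.33 nC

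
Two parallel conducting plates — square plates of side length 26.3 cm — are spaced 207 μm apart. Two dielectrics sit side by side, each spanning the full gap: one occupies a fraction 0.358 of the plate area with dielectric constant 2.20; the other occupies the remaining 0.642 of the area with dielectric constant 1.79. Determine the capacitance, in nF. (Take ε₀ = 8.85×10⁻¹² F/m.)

5.73 nF

A = (26.3 cm)² = 6.92×10⁻² m².
Side-by-side slabs ⇒ two capacitors in parallel, each spanning the full gap.
C₁ = κ₁ε₀A₁/d = 2.20 × 8.85×10⁻¹² × 2.48×10⁻² / 2.07×10⁻⁴ = 2.33×10⁻⁹ F.
C₂ = κ₂ε₀A₂/d = 1.79 × 8.85×10⁻¹² × 4.44×10⁻² / 2.07×10⁻⁴ = 3.40×10⁻⁹ F.
C = C₁ + C₂ = 5.73×10⁻⁹ F.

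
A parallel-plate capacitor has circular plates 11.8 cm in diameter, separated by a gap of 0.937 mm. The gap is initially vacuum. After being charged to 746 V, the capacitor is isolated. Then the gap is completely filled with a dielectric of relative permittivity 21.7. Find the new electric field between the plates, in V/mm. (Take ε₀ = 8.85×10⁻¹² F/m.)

A = π(11.8/2 cm)² = 1.09×10⁻² m².
Initially C₁ = ε₀A/d = 8.85×10⁻¹² × 1.09×10⁻² / 9.37×10⁻⁴ = 1.03×10⁻¹⁰ F.
E₁ = 7.96×10⁵ V/m.
Isolated ⇒ Q is held fixed. V₂ = Q/C₂ = V₁/21.7; E = V/d, so E₂/E₁ = (V₂/V₁)(d₁/d₂) = 0.0461.
E₂ = 0.0461 × 7.96×10⁵ = 3.67×10⁴ V/m.

E ≈ 36.7 V/mm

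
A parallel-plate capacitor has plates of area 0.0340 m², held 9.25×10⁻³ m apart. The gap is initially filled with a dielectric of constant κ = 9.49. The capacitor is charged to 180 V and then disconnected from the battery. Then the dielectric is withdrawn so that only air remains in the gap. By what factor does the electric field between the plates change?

E₂/E₁ ≈ 9.49

Isolated ⇒ Q is held fixed.
V₂ = Q/C₂ = V₁/0.105; E = V/d, so E₂/E₁ = (V₂/V₁)(d₁/d₂) = 9.49.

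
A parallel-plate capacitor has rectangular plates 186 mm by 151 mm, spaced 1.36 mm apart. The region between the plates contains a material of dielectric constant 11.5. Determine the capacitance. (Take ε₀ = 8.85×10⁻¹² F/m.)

A = 186 × 151 mm² = 2.81×10⁻² m².
C = κε₀A/d = 11.5 × 8.85×10⁻¹² × 2.81×10⁻² / 1.36×10⁻³ = 2.10×10⁻⁹ F.

C ≈ 2.10 nF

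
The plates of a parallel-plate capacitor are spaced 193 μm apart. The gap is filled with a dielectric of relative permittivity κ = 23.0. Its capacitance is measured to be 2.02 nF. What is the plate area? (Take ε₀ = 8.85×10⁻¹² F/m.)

A ≈ 19.2 cm²

A = Cd/(κε₀) = 2.02×10⁻⁹ × 1.93×10⁻⁴ / (23.0 × 8.85×10⁻¹²) = 1.92×10⁻³ m².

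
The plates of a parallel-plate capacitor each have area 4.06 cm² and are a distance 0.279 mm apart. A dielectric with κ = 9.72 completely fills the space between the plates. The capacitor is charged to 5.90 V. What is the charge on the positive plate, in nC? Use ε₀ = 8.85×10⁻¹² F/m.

Q ≈ 0.739 nC

A = 4.06 cm² = 4.06×10⁻⁴ m².
C = κε₀A/d = 9.72 × 8.85×10⁻¹² × 4.06×10⁻⁴ / 2.79×10⁻⁴ = 1.25×10⁻¹⁰ F.
Q = CV = 1.25×10⁻¹⁰ × 5.90 = 7.39×10⁻¹⁰ C.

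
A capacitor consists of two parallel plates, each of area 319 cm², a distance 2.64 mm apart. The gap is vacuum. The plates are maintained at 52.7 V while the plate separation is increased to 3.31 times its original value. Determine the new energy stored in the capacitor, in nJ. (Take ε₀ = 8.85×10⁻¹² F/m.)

U ≈ 44.9 nJ

A = 319 cm² = 3.19×10⁻² m².
Initially C₁ = ε₀A/d = 8.85×10⁻¹² × 3.19×10⁻² / 2.64×10⁻³ = 1.07×10⁻¹⁰ F.
U₁ = 1.48×10⁻⁷ J.
Battery connected ⇒ V is held fixed. C₂ = 0.302 C₁ and U = ½CV², so U₂/U₁ = C₂/C₁ = 0.302.
U₂ = 0.302 × 1.48×10⁻⁷ = 4.49×10⁻⁸ J.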